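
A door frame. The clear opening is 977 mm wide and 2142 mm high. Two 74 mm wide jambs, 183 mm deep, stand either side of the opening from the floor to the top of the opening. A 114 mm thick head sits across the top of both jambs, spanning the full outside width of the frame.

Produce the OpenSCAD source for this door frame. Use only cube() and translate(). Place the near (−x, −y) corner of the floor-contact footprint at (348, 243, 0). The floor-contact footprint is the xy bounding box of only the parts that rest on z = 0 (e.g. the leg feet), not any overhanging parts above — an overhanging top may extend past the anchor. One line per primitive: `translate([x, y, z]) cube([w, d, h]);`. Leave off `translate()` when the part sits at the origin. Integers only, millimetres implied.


translate([348, 243, 0]) cube([74, 183, 2142]);
translate([1399, 243, 0]) cube([74, 183, 2142]);
translate([348, 243, 2142]) cube([1125, 183, 114]);


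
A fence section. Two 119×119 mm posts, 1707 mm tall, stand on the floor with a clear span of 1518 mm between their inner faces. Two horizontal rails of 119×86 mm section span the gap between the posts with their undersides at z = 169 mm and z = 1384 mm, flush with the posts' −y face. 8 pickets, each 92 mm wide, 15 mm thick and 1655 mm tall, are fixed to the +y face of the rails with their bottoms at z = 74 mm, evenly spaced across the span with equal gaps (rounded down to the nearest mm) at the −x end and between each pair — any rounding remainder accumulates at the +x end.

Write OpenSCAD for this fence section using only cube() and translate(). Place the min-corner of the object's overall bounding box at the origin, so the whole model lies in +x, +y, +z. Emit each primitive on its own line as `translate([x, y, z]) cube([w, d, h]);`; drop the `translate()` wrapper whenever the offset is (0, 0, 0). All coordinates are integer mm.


cube([119, 119, 1707]);
translate([1637, 0, 0]) cube([119, 119, 1707]);
translate([119, 0, 169]) cube([1518, 119, 86]);
translate([119, 0, 1384]) cube([1518, 119, 86]);
translate([205, 119, 74]) cube([92, 15, 1655]);
translate([383, 119, 74]) cube([92, 15, 1655]);
translate([561, 119, 74]) cube([92, 15, 1655]);
translate([739, 119, 74]) cube([92, 15, 1655]);
translate([917, 119, 74]) cube([92, 15, 1655]);
translate([1095, 119, 74]) cube([92, 15, 1655]);
translate([1273, 119, 74]) cube([92, 15, 1655]);
translate([1451, 119, 74]) cube([92, 15, 1655]);


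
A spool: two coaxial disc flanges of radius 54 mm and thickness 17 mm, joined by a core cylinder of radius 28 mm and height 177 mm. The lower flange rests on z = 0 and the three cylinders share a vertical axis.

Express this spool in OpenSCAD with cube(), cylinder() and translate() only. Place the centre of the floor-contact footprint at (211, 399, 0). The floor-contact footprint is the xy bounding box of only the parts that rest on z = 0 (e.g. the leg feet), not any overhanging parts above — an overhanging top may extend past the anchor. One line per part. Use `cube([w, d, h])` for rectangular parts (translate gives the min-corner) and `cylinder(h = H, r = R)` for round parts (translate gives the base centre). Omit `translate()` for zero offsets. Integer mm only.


translate([211, 399, 0]) cylinder(h = 17, r = 54);
translate([211, 399, 17]) cylinder(h = 177, r = 28);
translate([211, 399, 194]) cylinder(h = 17, r = 54);


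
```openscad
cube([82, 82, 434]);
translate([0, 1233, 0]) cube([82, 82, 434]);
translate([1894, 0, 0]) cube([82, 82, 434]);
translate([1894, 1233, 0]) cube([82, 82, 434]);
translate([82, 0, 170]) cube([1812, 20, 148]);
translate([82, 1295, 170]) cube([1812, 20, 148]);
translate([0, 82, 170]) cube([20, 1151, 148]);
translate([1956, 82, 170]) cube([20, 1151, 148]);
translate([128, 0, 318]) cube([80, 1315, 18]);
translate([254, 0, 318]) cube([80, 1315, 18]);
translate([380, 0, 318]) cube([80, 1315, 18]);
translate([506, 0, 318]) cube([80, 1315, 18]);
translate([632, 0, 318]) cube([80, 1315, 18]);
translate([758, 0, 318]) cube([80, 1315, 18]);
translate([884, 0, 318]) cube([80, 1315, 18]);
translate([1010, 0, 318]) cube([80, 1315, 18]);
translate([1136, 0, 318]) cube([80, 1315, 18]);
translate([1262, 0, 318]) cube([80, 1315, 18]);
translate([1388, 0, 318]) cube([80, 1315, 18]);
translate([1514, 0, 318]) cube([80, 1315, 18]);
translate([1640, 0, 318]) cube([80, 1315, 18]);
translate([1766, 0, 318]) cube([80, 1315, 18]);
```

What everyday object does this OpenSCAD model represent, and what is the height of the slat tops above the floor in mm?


A bed frame. The slat-top height is 336 mm.

Four posts, four rails, and a row of slats — a bed frame. Slats sit on the rails at z = 170 + 148 = 318; with slat thickness 18, the top is 336 mm.


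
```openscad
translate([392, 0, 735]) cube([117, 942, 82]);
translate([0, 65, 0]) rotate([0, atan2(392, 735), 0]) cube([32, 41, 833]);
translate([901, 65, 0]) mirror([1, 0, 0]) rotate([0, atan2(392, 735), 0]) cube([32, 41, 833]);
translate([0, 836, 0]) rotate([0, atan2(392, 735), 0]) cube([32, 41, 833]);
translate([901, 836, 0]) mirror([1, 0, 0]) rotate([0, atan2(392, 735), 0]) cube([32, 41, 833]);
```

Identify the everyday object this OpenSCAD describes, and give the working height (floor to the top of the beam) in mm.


A sawhorse. The overall height is 817 mm.

A beam across two mirrored pairs of raked legs — a sawhorse. The beam's underside is at z = 735 (matching the legs' vertical rise in atan2(392, 735)) and the beam is 82 mm tall, so its top is at 735 + 82 = 817 mm. The raked legs top out at the beam's underside, so that is the highest point.


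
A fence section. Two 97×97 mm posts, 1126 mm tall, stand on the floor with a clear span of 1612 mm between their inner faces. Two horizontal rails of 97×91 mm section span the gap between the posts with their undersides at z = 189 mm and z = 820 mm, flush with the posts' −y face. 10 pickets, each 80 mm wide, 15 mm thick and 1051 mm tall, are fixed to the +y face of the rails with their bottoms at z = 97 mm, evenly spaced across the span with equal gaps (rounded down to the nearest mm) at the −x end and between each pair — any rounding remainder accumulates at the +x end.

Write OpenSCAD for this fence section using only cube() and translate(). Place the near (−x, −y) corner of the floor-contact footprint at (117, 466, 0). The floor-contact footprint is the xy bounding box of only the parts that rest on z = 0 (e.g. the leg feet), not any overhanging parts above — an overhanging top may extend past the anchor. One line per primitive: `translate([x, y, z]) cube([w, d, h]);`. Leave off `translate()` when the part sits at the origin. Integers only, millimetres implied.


translate([117, 466, 0]) cube([97, 97, 1126]);
translate([1826, 466, 0]) cube([97, 97, 1126]);
translate([214, 466, 189]) cube([1612, 97, 91]);
translate([214, 466, 820]) cube([1612, 97, 91]);
translate([287, 563, 97]) cube([80, 15, 1051]);
translate([440, 563, 97]) cube([80, 15, 1051]);
translate([593, 563, 97]) cube([80, 15, 1051]);
translate([746, 563, 97]) cube([80, 15, 1051]);
translate([899, 563, 97]) cube([80, 15, 1051]);
translate([1052, 563, 97]) cube([80, 15, 1051]);
translate([1205, 563, 97]) cube([80, 15, 1051]);
translate([1358, 563, 97]) cube([80, 15, 1051]);
translate([1511, 563, 97]) cube([80, 15, 1051]);
translate([1664, 563, 97]) cube([80, 15, 1051]);


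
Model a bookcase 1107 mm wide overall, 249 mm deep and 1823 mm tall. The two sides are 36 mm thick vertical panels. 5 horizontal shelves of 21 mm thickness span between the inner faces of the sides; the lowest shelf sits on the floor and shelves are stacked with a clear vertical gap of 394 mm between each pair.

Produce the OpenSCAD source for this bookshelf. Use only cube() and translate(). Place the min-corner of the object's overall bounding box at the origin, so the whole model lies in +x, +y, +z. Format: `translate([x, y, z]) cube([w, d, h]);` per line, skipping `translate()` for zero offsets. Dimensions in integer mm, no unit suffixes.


cube([36, 249, 1823]);
translate([1071, 0, 0]) cube([36, 249, 1823]);
translate([36, 0, 0]) cube([1035, 249, 21]);
translate([36, 0, 415]) cube([1035, 249, 21]);
translate([36, 0, 830]) cube([1035, 249, 21]);
translate([36, 0, 1245]) cube([1035, 249, 21]);
translate([36, 0, 1660]) cube([1035, 249, 21]);


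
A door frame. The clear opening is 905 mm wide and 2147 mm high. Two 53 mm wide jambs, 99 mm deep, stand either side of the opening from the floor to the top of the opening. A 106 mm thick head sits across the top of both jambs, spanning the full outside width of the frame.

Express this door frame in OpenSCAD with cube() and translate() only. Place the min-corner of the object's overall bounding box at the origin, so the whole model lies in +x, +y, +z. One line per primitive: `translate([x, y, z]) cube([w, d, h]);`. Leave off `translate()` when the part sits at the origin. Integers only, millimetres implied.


cube([53, 99, 2147]);
translate([958, 0, 0]) cube([53, 99, 2147]);
translate([0, 0, 2147]) cube([1011, 99, 106]);


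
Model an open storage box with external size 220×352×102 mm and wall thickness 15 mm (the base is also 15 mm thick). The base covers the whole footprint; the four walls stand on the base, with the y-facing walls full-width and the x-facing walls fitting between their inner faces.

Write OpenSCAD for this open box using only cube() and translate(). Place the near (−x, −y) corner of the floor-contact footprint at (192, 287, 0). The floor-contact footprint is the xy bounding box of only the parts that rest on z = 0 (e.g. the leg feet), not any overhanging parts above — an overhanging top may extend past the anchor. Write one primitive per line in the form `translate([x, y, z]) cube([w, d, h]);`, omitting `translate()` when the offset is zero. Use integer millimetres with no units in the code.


translate([192, 287, 0]) cube([220, 352, 15]);
translate([192, 287, 15]) cube([220, 15, 87]);
translate([192, 624, 15]) cube([220, 15, 87]);
translate([192, 302, 15]) cube([15, 322, 87]);
translate([397, 302, 15]) cube([15, 322, 87]);


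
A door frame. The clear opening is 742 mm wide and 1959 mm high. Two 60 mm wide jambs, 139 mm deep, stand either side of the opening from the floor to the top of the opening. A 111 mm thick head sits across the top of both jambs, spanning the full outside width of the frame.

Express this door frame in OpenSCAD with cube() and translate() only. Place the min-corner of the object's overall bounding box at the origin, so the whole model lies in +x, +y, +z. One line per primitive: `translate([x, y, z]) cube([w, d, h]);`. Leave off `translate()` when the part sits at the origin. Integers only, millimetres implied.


cube([60, 139, 1959]);
translate([802, 0, 0]) cube([60, 139, 1959]);
translate([0, 0, 1959]) cube([862, 139, 111]);


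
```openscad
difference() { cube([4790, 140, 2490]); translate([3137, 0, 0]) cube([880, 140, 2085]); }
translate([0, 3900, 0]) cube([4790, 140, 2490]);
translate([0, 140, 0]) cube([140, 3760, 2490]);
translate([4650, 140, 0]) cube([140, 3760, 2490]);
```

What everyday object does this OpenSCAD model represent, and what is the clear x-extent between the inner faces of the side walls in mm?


A single room. The interior width is 4510 mm.

Four walls enclosing a rectangle with a door in the front wall — a room. Outside width 4790 minus two 140 mm walls gives 4510 mm.


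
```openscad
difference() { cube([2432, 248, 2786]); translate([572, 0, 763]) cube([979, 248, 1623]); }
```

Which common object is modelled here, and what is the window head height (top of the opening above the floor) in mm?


A wall with a window opening. The window head height is 2386 mm.

A wall with a rectangular opening subtracted — a window. Sill at z = 763, opening 1623 mm tall, so the head is at 763 + 1623 = 2386 mm.


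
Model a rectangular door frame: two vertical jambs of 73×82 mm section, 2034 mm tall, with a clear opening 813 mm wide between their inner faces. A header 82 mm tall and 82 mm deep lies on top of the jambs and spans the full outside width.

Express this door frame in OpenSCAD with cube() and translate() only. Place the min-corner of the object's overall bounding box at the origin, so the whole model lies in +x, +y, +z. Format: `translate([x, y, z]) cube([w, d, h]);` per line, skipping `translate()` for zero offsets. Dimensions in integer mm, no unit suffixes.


cube([73, 82, 2034]);
translate([886, 0, 0]) cube([73, 82, 2034]);
translate([0, 0, 2034]) cube([959, 82, 82]);


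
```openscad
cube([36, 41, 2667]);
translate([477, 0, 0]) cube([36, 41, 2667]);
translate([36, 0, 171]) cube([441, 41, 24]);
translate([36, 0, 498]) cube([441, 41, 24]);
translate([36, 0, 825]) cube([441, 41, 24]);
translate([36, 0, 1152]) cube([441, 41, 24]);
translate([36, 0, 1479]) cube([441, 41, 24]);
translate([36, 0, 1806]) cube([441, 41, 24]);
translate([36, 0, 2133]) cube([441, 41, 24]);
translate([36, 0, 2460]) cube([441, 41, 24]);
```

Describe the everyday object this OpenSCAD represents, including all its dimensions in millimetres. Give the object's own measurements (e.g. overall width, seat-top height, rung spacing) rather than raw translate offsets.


A straight ladder. Two 36×41 mm vertical rails, 2667 mm tall, stand 513 mm apart (outside-to-outside) with their front faces coplanar on the −y side. 8 rungs, each 41 mm deep and 24 mm tall, span between the inner faces of the rails, front faces flush with the rails. The lowest rung's underside is at z = 171 mm and rungs are spaced 327 mm apart (underside to underside).


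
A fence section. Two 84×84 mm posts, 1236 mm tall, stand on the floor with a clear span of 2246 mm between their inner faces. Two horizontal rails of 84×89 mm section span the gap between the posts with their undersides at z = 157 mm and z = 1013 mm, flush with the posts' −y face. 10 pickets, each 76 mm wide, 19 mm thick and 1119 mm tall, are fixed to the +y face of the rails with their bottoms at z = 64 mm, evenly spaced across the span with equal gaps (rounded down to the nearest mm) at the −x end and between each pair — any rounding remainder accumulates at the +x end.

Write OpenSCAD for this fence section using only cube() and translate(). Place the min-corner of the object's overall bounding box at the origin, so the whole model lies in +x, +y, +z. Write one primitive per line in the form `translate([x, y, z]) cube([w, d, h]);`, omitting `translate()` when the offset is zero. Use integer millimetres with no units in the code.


cube([84, 84, 1236]);
translate([2330, 0, 0]) cube([84, 84, 1236]);
translate([84, 0, 157]) cube([2246, 84, 89]);
translate([84, 0, 1013]) cube([2246, 84, 89]);
translate([219, 84, 64]) cube([76, 19, 1119]);
translate([430, 84, 64]) cube([76, 19, 1119]);
translate([641, 84, 64]) cube([76, 19, 1119]);
translate([852, 84, 64]) cube([76, 19, 1119]);
translate([1063, 84, 64]) cube([76, 19, 1119]);
translate([1274, 84, 64]) cube([76, 19, 1119]);
translate([1485, 84, 64]) cube([76, 19, 1119]);
translate([1696, 84, 64]) cube([76, 19, 1119]);
translate([1907, 84, 64]) cube([76, 19, 1119]);
translate([2118, 84, 64]) cube([76, 19, 1119]);


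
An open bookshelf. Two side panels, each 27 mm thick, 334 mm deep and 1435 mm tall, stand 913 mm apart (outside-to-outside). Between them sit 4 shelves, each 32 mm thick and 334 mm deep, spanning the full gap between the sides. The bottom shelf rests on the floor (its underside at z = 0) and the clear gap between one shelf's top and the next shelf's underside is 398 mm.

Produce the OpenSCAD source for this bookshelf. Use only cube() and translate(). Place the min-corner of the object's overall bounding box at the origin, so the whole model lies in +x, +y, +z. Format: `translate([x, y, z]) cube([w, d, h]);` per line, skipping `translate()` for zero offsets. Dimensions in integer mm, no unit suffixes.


cube([27, 334, 1435]);
translate([886, 0, 0]) cube([27, 334, 1435]);
translate([27, 0, 0]) cube([859, 334, 32]);
translate([27, 0, 430]) cube([859, 334, 32]);
translate([27, 0, 860]) cube([859, 334, 32]);
translate([27, 0, 1290]) cube([859, 334, 32]);


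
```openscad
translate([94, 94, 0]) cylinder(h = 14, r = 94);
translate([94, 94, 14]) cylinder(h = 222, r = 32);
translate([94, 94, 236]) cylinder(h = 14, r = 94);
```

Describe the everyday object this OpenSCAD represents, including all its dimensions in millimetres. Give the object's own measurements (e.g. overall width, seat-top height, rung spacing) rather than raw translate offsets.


A spool: two coaxial disc flanges of radius 94 mm and thickness 14 mm, joined by a core cylinder of radius 32 mm and height 222 mm. The lower flange rests on z = 0 and the three cylinders share a vertical axis.


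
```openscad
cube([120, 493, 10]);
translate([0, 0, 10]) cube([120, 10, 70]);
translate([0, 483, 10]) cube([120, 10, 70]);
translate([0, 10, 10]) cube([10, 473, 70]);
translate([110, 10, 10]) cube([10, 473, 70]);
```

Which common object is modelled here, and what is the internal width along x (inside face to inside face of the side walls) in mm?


An open box. The internal width is 100 mm.

A 120×493 base slab with four walls standing on it — an open box. The base is 120 mm wide and the walls are 10 mm thick, so the internal width is 120 − 2 × 10 = 100 mm.


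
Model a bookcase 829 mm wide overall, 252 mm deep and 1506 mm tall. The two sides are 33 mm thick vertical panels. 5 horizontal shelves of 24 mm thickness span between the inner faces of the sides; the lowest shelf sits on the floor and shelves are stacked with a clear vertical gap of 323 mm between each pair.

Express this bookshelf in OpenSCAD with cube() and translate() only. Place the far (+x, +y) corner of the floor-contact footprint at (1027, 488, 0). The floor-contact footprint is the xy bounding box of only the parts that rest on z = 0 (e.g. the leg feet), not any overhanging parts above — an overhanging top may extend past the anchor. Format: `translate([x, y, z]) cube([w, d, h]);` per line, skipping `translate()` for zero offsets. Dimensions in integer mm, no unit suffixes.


translate([198, 236, 0]) cube([33, 252, 1506]);
translate([994, 236, 0]) cube([33, 252, 1506]);
translate([231, 236, 0]) cube([763, 252, 24]);
translate([231, 236, 347]) cube([763, 252, 24]);
translate([231, 236, 694]) cube([763, 252, 24]);
translate([231, 236, 1041]) cube([763, 252, 24]);
translate([231, 236, 1388]) cube([763, 252, 24]);


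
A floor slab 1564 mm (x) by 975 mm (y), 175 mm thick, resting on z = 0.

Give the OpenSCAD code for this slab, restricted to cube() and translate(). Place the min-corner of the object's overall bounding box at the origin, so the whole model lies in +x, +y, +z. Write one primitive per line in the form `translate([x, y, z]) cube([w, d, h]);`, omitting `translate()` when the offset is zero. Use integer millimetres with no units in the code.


cube([1564, 975, 175]);


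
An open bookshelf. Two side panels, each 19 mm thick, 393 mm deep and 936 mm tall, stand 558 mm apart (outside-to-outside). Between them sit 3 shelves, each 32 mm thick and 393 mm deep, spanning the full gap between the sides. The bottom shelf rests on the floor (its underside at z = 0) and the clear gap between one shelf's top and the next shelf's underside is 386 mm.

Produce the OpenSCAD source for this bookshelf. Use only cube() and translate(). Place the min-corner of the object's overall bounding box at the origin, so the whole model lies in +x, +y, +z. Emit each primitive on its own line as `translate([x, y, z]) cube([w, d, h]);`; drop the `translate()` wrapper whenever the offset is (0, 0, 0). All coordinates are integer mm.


cube([19, 393, 936]);
translate([539, 0, 0]) cube([19, 393, 936]);
translate([19, 0, 0]) cube([520, 393, 32]);
translate([19, 0, 418]) cube([520, 393, 32]);
translate([19, 0, 836]) cube([520, 393, 32]);


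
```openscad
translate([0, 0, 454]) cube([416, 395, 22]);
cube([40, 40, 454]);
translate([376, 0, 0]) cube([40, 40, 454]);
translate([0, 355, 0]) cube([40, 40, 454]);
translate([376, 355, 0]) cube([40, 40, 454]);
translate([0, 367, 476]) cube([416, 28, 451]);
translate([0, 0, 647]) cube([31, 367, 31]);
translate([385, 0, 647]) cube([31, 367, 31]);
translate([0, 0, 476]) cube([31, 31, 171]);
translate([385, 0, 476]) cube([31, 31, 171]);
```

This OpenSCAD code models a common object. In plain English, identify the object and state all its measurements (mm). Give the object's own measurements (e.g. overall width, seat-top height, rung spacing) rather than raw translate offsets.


A chair. The seat is a 416×395×22 mm slab with its top at z = 476 mm, on four 40×40 mm corner legs (flush with the seat edges, standing on z = 0). A flat backrest 28 mm thick, 451 mm tall, spans the full seat width and rises from the seat top along its +y edge, rear face flush with the rear of the seat. Two armrests of 31×31 mm section run along each side from the seat's front edge to the front of the backrest, top faces 202 mm above the seat top and outer faces flush with the seat's x-edges; a 31×31 mm post under the front of each armrest stands on the seat at the front corner.


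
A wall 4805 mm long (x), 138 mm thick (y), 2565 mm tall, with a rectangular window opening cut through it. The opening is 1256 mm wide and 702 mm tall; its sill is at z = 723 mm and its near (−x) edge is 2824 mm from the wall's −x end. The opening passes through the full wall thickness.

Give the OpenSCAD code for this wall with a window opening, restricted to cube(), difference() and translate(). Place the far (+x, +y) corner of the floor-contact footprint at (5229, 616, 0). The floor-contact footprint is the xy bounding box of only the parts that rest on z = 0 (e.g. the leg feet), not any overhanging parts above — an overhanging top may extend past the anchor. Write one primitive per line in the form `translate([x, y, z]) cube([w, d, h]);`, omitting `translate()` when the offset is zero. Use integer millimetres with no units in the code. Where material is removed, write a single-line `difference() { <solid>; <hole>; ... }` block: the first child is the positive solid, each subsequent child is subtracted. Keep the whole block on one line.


difference() { translate([424, 478, 0]) cube([4805, 138, 2565]); translate([3248, 478, 723]) cube([1256, 138, 702]); }


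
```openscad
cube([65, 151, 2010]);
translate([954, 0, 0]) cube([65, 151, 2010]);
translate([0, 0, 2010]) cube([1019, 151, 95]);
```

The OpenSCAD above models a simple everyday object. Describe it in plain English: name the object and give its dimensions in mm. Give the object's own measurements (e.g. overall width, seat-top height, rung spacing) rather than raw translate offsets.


A door frame. The clear opening is 889 mm wide and 2010 mm high. Two 65 mm wide jambs, 151 mm deep, stand either side of the opening from the floor to the top of the opening. A 95 mm thick head sits across the top of both jambs, spanning the full outside width of the frame.


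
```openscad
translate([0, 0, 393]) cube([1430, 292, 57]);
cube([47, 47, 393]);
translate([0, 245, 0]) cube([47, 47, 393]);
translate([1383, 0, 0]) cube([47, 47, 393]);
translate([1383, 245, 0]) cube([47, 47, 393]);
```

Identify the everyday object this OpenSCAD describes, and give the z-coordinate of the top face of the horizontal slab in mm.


A bench. The seat-top height is 450 mm.

A long slab on four corner posts — a bench. The slab sits at z = 393 with thickness 57, so the top is 393 + 57 = 450 mm.


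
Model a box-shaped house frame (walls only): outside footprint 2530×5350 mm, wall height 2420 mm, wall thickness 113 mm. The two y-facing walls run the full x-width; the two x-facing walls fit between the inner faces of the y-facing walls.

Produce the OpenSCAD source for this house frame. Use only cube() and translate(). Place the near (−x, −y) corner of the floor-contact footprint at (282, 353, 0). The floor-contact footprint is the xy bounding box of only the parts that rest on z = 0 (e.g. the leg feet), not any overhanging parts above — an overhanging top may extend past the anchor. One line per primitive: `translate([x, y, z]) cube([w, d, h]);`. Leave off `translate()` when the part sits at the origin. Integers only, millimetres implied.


translate([282, 353, 0]) cube([2530, 113, 2420]);
translate([282, 5590, 0]) cube([2530, 113, 2420]);
translate([282, 466, 0]) cube([113, 5124, 2420]);
translate([2699, 466, 0]) cube([113, 5124, 2420]);


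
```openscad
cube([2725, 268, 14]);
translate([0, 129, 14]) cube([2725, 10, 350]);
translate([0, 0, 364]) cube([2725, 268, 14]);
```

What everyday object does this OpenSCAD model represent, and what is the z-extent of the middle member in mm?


An I-beam. The web height is 350 mm.

Two wide flanges with a thin centred web — an I-beam. Overall 378 mm minus two 14 mm flanges gives a web of 378 − 2·14 = 350 mm.


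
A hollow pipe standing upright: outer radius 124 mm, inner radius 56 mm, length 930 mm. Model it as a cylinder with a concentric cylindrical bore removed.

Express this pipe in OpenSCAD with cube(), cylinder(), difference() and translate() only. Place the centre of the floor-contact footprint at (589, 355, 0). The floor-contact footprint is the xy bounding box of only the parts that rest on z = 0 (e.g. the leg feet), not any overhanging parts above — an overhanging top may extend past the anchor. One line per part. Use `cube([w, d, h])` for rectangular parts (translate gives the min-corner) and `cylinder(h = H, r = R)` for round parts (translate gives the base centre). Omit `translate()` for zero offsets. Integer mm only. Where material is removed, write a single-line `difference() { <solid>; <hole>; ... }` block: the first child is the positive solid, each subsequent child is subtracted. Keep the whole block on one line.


difference() { translate([589, 355, 0]) cylinder(h = 930, r = 124); translate([589, 355, 0]) cylinder(h = 930, r = 56); }


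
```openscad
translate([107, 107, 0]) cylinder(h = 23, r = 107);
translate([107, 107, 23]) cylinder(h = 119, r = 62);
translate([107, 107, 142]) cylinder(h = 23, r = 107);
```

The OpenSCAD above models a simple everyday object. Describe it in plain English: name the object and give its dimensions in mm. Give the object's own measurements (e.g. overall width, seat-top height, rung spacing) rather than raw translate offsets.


A spool: two coaxial disc flanges of radius 107 mm and thickness 23 mm, joined by a core cylinder of radius 62 mm and height 119 mm. The lower flange rests on z = 0 and the three cylinders share a vertical axis.


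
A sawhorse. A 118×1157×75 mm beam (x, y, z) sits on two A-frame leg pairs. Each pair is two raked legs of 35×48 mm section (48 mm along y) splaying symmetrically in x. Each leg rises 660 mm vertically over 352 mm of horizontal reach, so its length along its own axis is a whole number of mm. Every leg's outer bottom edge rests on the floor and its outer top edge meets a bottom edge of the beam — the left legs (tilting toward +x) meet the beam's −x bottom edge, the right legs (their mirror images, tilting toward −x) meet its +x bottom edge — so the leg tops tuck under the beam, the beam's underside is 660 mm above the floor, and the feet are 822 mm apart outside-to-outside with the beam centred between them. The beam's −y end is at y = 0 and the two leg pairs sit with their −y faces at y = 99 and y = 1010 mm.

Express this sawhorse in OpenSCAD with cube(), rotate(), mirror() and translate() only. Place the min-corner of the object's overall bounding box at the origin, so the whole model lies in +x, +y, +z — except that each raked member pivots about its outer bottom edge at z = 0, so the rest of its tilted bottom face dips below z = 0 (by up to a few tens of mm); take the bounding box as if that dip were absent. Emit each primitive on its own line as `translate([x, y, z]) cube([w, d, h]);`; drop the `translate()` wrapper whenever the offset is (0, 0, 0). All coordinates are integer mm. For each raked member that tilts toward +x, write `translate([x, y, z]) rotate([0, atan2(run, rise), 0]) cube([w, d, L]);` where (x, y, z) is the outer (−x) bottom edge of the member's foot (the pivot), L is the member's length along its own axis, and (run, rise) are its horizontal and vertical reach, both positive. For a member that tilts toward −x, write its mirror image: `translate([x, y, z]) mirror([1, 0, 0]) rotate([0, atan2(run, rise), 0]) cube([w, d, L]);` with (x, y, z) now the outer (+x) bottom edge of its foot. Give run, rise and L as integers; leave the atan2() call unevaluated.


// leg length = √(352² + 660²) = 748
// right-leg outer foot x = 2·352 + 118 = 822
// beam min-corner = (352, 0, 660)
translate([352, 0, 660]) cube([118, 1157, 75]);
translate([0, 99, 0]) rotate([0, atan2(352, 660), 0]) cube([35, 48, 748]);
translate([822, 99, 0]) mirror([1, 0, 0]) rotate([0, atan2(352, 660), 0]) cube([35, 48, 748]);
translate([0, 1010, 0]) rotate([0, atan2(352, 660), 0]) cube([35, 48, 748]);
translate([822, 1010, 0]) mirror([1, 0, 0]) rotate([0, atan2(352, 660), 0]) cube([35, 48, 748]);


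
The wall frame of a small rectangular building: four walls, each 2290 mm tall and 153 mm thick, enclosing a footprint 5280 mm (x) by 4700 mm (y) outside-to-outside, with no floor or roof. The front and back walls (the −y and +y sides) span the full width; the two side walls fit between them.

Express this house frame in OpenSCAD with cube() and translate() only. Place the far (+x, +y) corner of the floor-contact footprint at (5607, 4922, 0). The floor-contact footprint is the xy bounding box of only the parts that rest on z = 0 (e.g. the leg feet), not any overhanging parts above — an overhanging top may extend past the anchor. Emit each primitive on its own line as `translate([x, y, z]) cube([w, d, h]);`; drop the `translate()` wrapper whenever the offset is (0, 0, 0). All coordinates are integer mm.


translate([327, 222, 0]) cube([5280, 153, 2290]);
translate([327, 4769, 0]) cube([5280, 153, 2290]);
translate([327, 375, 0]) cube([153, 4394, 2290]);
translate([5454, 375, 0]) cube([153, 4394, 2290]);


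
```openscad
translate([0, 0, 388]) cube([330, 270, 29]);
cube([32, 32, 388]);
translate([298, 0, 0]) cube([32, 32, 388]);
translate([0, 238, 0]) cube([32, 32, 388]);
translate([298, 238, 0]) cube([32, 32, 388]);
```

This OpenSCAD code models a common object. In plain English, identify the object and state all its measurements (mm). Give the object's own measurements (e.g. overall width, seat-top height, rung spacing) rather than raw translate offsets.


A simple wooden stool: a rectangular seat 330 mm (x) by 270 mm (y), 29 mm thick, top face at z = 417 mm, on four square legs, each 32×32 mm in cross-section. The legs rest on z = 0, each flush with a corner of the seat.


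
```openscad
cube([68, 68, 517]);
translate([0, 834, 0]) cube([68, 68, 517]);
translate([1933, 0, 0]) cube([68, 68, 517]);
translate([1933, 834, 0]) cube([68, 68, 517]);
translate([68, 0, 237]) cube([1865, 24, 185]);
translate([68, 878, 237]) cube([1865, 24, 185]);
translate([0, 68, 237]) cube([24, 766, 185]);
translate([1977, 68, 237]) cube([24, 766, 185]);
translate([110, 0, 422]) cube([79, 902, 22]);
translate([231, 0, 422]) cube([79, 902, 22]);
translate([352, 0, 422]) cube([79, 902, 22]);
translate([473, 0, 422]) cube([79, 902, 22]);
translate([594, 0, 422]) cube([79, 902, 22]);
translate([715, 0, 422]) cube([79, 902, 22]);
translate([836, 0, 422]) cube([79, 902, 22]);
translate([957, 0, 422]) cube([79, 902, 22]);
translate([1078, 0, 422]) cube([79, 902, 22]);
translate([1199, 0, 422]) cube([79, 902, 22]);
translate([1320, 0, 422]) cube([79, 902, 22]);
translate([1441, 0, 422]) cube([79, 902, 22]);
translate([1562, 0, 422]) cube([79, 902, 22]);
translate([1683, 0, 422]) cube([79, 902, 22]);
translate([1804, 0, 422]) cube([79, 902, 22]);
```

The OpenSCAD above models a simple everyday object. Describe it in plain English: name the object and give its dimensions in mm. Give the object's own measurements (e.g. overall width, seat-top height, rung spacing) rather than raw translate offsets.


A bed frame 2001 mm long (x) by 902 mm wide (y). Four 68×68 mm corner posts, 517 mm tall, at the corners of the footprint. Four rails of 24 mm thickness and 185 mm height run between adjacent posts with their undersides at z = 237 mm, their outer faces flush with the outside of the frame (the two x-running rails run between the posts' inner faces; the two y-running rails run between the posts' inner faces). 15 slats, each 79 mm wide (x) and 22 mm thick, lie across the top of the two x-running rails, running the full 902 mm width of the frame in y; along x they sit between the end posts with a 42 mm gap after the −x posts and between neighbouring slats, leaving 50 mm before the +x posts.


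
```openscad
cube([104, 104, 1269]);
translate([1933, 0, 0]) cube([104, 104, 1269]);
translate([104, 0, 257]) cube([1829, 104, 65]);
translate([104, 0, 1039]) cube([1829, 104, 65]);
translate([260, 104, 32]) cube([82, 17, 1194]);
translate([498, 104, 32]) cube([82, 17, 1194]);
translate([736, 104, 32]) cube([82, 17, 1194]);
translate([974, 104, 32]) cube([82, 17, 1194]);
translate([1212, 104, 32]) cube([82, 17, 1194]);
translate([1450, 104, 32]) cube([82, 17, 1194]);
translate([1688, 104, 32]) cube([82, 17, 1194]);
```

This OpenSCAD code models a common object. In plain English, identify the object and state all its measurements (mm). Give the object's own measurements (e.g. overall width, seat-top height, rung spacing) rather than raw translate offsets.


A fence section. Two 104×104 mm posts, 1269 mm tall, stand on the floor with a clear span of 1829 mm between their inner faces. Two horizontal rails of 104×65 mm section span the gap between the posts with their undersides at z = 257 mm and z = 1039 mm, flush with the posts' −y face. 7 pickets, each 82 mm wide, 17 mm thick and 1194 mm tall, are fixed to the +y face of the rails with their bottoms at z = 32 mm, spaced across the span with a 156 mm gap after the −x post and between neighbouring pickets, with 163 mm left before the +x post.


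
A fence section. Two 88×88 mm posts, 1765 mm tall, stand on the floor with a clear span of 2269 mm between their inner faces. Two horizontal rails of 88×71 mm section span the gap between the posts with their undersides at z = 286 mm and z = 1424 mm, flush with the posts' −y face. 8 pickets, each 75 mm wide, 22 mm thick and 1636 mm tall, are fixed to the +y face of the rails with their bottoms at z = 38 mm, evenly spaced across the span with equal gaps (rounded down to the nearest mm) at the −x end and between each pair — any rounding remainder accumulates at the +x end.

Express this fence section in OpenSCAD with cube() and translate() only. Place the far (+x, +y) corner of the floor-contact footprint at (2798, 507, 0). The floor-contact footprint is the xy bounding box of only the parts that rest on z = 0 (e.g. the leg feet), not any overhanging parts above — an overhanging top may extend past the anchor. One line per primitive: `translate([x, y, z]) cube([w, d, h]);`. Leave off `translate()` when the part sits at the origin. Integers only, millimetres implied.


translate([353, 419, 0]) cube([88, 88, 1765]);
translate([2710, 419, 0]) cube([88, 88, 1765]);
translate([441, 419, 286]) cube([2269, 88, 71]);
translate([441, 419, 1424]) cube([2269, 88, 71]);
translate([626, 507, 38]) cube([75, 22, 1636]);
translate([886, 507, 38]) cube([75, 22, 1636]);
translate([1146, 507, 38]) cube([75, 22, 1636]);
translate([1406, 507, 38]) cube([75, 22, 1636]);
translate([1666, 507, 38]) cube([75, 22, 1636]);
translate([1926, 507, 38]) cube([75, 22, 1636]);
translate([2186, 507, 38]) cube([75, 22, 1636]);
translate([2446, 507, 38]) cube([75, 22, 1636]);


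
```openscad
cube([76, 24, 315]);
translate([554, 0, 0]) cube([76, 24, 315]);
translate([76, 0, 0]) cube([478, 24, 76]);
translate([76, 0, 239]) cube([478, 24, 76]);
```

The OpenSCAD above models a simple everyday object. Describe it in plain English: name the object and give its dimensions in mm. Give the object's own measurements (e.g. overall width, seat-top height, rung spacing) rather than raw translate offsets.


A rectangular picture frame lying in the x–z plane (depth along y). The opening is 478 mm wide (x) by 163 mm tall (z), surrounded by a border 76 mm wide on all four sides. The frame is 24 mm deep and is made of two full-height vertical stiles with two horizontal rails fitted between them.


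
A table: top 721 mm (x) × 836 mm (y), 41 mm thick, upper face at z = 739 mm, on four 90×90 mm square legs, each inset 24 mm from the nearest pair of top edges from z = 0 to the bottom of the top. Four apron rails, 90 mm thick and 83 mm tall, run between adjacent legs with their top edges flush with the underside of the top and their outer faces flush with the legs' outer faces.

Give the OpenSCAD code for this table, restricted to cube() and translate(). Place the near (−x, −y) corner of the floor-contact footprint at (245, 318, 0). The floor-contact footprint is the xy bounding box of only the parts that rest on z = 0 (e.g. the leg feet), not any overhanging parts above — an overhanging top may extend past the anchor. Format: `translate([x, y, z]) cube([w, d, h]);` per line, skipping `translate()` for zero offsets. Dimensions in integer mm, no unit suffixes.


translate([221, 294, 698]) cube([721, 836, 41]);
translate([245, 318, 0]) cube([90, 90, 698]);
translate([828, 318, 0]) cube([90, 90, 698]);
translate([245, 1016, 0]) cube([90, 90, 698]);
translate([828, 1016, 0]) cube([90, 90, 698]);
translate([335, 318, 615]) cube([493, 90, 83]);
translate([335, 1016, 615]) cube([493, 90, 83]);
translate([245, 408, 615]) cube([90, 608, 83]);
translate([828, 408, 615]) cube([90, 608, 83]);


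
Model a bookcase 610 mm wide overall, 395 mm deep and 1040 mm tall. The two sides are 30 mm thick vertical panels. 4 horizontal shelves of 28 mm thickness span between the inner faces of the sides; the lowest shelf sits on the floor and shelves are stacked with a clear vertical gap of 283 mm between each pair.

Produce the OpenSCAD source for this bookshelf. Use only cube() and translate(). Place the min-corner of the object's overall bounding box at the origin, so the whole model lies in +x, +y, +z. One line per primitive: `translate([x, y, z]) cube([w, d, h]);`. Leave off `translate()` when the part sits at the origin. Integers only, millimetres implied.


cube([30, 395, 1040]);
translate([580, 0, 0]) cube([30, 395, 1040]);
translate([30, 0, 0]) cube([550, 395, 28]);
translate([30, 0, 311]) cube([550, 395, 28]);
translate([30, 0, 622]) cube([550, 395, 28]);
translate([30, 0, 933]) cube([550, 395, 28]);


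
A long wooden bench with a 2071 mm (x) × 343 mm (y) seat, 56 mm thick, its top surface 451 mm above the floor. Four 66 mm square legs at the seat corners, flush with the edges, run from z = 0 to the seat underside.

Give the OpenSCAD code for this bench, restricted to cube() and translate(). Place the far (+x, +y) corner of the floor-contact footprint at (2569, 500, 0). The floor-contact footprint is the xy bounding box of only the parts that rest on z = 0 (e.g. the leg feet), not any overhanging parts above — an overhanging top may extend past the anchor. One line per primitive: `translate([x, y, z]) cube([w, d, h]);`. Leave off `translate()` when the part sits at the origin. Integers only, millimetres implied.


translate([498, 157, 395]) cube([2071, 343, 56]);
translate([498, 157, 0]) cube([66, 66, 395]);
translate([498, 434, 0]) cube([66, 66, 395]);
translate([2503, 157, 0]) cube([66, 66, 395]);
translate([2503, 434, 0]) cube([66, 66, 395]);


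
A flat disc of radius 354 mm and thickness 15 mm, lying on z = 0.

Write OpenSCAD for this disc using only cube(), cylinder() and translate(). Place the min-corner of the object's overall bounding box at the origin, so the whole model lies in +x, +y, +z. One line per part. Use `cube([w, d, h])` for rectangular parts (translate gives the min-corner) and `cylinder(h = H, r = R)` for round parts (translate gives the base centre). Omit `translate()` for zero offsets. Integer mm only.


translate([354, 354, 0]) cylinder(h = 15, r = 354);
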